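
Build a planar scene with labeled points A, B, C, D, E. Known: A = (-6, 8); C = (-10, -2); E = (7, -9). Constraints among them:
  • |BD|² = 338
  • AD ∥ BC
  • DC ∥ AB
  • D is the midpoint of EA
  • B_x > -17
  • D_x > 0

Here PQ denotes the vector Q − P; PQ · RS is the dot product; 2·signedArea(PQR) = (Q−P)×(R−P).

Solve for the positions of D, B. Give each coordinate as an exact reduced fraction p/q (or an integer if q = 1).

B = (-33/2, 13/2)
D = (1/2, -1/2)

1. D_x = 1/2  [D is the midpoint of EA]
2. D_y = -1/2  [D is the midpoint of EA]
   → D = (1/2, -1/2)
3. B_x = -33/2  [AD ∥ BC ∩ DC ∥ AB]
4. B_y = 13/2  [AD ∥ BC ∩ DC ∥ AB]
   → B = (-33/2, 13/2)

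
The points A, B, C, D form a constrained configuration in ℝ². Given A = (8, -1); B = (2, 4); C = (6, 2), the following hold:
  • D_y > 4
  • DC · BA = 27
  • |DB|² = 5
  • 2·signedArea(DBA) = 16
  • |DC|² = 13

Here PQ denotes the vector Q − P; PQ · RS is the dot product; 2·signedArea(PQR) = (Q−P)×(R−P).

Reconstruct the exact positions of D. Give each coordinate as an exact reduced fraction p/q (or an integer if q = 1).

1. D_x = 4  [2·signedArea(DBA) = 16 ∩ DC · BA = 27]
2. D_y = 5  [2·signedArea(DBA) = 16 ∩ DC · BA = 27]
   → D = (4, 5)

D = (4, 5)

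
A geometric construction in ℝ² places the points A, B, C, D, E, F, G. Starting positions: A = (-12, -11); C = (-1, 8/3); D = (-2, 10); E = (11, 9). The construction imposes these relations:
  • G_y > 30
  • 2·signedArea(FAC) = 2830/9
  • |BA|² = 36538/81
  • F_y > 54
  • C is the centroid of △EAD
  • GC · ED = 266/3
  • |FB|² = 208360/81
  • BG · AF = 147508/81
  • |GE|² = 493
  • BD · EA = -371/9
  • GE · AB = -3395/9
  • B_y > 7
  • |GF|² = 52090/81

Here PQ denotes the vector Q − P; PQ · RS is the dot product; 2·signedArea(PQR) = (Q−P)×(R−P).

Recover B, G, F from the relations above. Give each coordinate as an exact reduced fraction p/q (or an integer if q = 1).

B = (-5/3, 68/9)
F = (53/3, 490/9)
G = (8, 31)

1. B_x = -5/3  [line 23·x + 20·y + -1015/9 = 0 ∩ |BA|² = 36538/81]
2. B_y = 68/9  [line 23·x + 20·y + -1015/9 = 0 ∩ |BA|² = 36538/81]
   → B = (-5/3, 68/9)
3. G_x = 8  [GE · AB = -3395/9 ∩ GC · ED = 266/3]
4. G_y = 31  [GE · AB = -3395/9 ∩ GC · ED = 266/3]
   → G = (8, 31)
5. F_x = 53/3  [BG · AF = 147508/81 ∩ 2·signedArea(FAC) = 2830/9]
6. F_y = 490/9  [BG · AF = 147508/81 ∩ 2·signedArea(FAC) = 2830/9]
   → F = (53/3, 490/9)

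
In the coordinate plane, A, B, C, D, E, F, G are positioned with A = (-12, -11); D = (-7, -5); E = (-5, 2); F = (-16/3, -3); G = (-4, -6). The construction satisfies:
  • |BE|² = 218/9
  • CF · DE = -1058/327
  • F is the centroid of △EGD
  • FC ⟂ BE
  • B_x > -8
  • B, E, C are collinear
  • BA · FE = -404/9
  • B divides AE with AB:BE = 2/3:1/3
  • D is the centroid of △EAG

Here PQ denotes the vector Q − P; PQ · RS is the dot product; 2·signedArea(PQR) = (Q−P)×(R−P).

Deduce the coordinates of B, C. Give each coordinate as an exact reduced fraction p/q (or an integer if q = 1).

1. B_x = -22/3  [B divides AE with AB:BE = 2/3:1/3]
2. B_y = -7/3  [B divides AE with AB:BE = 2/3:1/3]
   → B = (-22/3, -7/3)
3. C_x = -2342/327  [B, E, C are collinear ∩ FC ⟂ BE]
4. C_y = -659/327  [B, E, C are collinear ∩ FC ⟂ BE]
   → C = (-2342/327, -659/327)

B = (-22/3, -7/3)
C = (-2342/327, -659/327)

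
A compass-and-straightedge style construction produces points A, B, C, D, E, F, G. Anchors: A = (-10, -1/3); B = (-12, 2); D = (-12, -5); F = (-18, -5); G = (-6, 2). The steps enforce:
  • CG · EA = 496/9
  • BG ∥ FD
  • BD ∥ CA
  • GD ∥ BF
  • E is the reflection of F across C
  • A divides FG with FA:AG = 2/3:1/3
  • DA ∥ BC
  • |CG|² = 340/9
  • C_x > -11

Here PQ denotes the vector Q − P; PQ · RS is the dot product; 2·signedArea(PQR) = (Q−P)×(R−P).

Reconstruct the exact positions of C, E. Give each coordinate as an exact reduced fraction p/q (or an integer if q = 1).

1. C_x = -10  [BD ∥ CA ∩ DA ∥ BC]
2. C_y = 20/3  [BD ∥ CA ∩ DA ∥ BC]
   → C = (-10, 20/3)
3. E_x = -2  [E is the reflection of F across C]
4. E_y = 55/3  [E is the reflection of F across C]
   → E = (-2, 55/3)

C = (-10, 20/3)
E = (-2, 55/3)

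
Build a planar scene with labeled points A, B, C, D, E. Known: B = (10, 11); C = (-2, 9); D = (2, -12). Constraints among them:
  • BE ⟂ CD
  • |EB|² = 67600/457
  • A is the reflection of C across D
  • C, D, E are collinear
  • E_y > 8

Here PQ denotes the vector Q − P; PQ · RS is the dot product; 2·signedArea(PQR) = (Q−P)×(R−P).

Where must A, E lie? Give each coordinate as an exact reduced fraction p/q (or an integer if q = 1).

1. A_x = 6  [A is the reflection of C across D]
2. A_y = -33  [A is the reflection of C across D]
   → A = (6, -33)
3. E_x = -890/457  [C, D, E are collinear ∩ BE ⟂ CD]
4. E_y = 3987/457  [C, D, E are collinear ∩ BE ⟂ CD]
   → E = (-890/457, 3987/457)

A = (6, -33)
E = (-890/457, 3987/457)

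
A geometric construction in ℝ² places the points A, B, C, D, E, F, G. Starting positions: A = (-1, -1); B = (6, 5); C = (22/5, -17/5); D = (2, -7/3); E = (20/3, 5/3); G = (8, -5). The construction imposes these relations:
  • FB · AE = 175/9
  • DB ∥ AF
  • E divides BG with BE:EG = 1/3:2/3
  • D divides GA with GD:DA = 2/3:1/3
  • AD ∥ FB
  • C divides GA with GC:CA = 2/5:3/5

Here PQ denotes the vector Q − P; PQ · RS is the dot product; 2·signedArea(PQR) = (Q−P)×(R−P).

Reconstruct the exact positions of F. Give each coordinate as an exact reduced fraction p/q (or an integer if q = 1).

F = (3, 19/3)

1. F_x = 3  [AD ∥ FB ∩ DB ∥ AF]
2. F_y = 19/3  [AD ∥ FB ∩ DB ∥ AF]
   → F = (3, 19/3)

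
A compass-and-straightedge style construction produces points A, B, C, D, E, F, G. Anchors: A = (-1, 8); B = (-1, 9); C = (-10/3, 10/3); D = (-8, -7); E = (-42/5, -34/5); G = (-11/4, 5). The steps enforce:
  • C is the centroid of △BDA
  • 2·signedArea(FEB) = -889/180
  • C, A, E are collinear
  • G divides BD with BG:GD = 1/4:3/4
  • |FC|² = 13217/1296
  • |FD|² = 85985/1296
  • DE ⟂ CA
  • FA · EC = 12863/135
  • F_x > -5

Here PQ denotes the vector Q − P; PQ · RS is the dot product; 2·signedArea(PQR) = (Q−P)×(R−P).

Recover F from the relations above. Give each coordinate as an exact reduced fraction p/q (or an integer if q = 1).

F = (-169/36, 4/9)

1. F_x = -169/36  [FA · EC = 12863/135 ∩ 2·signedArea(FEB) = -889/180]
2. F_y = 4/9  [FA · EC = 12863/135 ∩ 2·signedArea(FEB) = -889/180]
   → F = (-169/36, 4/9)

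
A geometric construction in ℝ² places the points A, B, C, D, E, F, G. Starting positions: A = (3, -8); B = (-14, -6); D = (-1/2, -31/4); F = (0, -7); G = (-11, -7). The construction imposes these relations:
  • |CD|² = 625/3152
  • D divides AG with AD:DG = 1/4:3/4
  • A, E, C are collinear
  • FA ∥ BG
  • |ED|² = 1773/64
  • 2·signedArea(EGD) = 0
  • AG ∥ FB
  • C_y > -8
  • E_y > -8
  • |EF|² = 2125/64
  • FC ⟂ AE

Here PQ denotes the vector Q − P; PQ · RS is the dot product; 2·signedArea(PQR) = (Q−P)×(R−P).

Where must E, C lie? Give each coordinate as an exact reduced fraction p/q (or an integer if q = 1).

1. E_x = -23/4  [line 3/4·x + 21/2·y + 327/4 = 0 ∩ |EF|² = 2125/64]
2. E_y = -59/8  [line 3/4·x + 21/2·y + 327/4 = 0 ∩ |EF|² = 2125/64]
   → E = (-23/4, -59/8)
3. C_x = -11/197  [A, E, C are collinear ∩ FC ⟂ AE]
4. C_y = -1533/197  [A, E, C are collinear ∩ FC ⟂ AE]
   → C = (-11/197, -1533/197)

C = (-11/197, -1533/197)
E = (-23/4, -59/8)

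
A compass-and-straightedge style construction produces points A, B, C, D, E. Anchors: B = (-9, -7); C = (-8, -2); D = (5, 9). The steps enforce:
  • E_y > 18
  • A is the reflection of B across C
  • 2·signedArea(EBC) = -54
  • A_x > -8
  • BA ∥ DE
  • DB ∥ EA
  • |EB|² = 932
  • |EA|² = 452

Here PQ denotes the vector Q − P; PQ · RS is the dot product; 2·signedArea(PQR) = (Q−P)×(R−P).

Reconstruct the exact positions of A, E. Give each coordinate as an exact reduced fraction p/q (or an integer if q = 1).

A = (-7, 3)
E = (7, 19)

1. A_x = -7  [A is the reflection of B across C]
2. A_y = 3  [A is the reflection of B across C]
   → A = (-7, 3)
3. E_x = 7  [DB ∥ EA ∩ BA ∥ DE]
4. E_y = 19  [DB ∥ EA ∩ BA ∥ DE]
   → E = (7, 19)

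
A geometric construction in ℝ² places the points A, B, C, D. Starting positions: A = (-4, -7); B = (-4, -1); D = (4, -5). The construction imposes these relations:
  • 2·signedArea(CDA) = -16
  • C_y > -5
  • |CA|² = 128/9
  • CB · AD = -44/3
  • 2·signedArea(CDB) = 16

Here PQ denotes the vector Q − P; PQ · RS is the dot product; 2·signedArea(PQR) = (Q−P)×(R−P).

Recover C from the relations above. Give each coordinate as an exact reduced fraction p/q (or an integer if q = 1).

C = (-4/3, -13/3)

1. C_x = -4/3  [2·signedArea(CDB) = 16 ∩ 2·signedArea(CDA) = -16]
2. C_y = -13/3  [2·signedArea(CDB) = 16 ∩ 2·signedArea(CDA) = -16]
   → C = (-4/3, -13/3)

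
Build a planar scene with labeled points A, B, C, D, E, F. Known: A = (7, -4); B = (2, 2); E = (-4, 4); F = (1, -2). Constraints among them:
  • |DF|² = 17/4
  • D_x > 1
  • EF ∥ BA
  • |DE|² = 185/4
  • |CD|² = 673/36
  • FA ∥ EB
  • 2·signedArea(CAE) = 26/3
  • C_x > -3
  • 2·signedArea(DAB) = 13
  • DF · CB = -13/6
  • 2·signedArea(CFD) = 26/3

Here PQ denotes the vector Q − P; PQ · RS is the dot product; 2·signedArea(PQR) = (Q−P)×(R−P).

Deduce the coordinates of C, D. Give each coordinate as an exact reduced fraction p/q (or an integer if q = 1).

1. D_x = 3/2  [line -6·x + -5·y + 9 = 0 ∩ |DE|² = 185/4]
2. D_y = 0  [line -6·x + -5·y + 9 = 0 ∩ |DE|² = 185/4]
   → D = (3/2, 0)
3. C_x = -7/3  [2·signedArea(CAE) = 26/3 ∩ 2·signedArea(CFD) = 26/3]
4. C_y = 2  [2·signedArea(CAE) = 26/3 ∩ 2·signedArea(CFD) = 26/3]
   → C = (-7/3, 2)

C = (-7/3, 2)
D = (3/2, 0)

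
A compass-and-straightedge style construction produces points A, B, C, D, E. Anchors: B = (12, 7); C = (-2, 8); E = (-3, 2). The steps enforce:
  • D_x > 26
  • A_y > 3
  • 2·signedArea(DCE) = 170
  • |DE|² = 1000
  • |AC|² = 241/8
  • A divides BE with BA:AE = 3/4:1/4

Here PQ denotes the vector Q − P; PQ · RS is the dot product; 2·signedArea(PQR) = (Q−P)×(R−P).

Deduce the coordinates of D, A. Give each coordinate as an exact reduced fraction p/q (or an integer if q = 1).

1. D_x = 27  [line 6·x + -1·y + -150 = 0 ∩ |DE|² = 1000]
2. D_y = 12  [line 6·x + -1·y + -150 = 0 ∩ |DE|² = 1000]
   → D = (27, 12)
3. A_x = 3/4  [A divides BE with BA:AE = 3/4:1/4]
4. A_y = 13/4  [A divides BE with BA:AE = 3/4:1/4]
   → A = (3/4, 13/4)

A = (3/4, 13/4)
D = (27, 12)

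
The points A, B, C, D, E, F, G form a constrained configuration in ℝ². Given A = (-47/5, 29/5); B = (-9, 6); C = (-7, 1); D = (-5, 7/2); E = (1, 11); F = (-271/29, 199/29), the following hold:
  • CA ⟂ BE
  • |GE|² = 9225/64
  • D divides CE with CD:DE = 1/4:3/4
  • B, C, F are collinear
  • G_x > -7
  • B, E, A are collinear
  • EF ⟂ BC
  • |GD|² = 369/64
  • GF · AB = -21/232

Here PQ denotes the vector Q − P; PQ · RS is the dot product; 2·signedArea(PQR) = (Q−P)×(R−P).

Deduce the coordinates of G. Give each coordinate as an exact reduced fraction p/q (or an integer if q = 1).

G = (-13/2, 13/8)

1. G_x = -13/2  [line -2/5·x + -1/5·y + -91/40 = 0 ∩ |GE|² = 9225/64]
2. G_y = 13/8  [line -2/5·x + -1/5·y + -91/40 = 0 ∩ |GE|² = 9225/64]
   → G = (-13/2, 13/8)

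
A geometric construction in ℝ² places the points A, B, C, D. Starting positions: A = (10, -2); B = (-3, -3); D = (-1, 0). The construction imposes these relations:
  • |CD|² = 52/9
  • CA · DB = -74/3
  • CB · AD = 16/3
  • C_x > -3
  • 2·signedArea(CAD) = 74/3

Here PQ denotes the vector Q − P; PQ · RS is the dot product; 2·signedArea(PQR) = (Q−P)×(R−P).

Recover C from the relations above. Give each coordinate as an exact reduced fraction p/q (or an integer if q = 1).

C = (-7/3, -2)

1. C_x = -7/3  [CB · AD = 16/3 ∩ CA · DB = -74/3]
2. C_y = -2  [CB · AD = 16/3 ∩ CA · DB = -74/3]
   → C = (-7/3, -2)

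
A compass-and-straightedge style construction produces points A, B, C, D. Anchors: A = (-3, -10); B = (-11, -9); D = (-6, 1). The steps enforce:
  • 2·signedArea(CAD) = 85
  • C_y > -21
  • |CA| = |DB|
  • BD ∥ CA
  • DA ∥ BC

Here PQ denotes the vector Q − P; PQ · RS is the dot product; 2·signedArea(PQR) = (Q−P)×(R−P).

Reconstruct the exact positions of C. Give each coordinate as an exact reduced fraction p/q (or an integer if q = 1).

1. C_x = -8  [BD ∥ CA ∩ DA ∥ BC]
2. C_y = -20  [BD ∥ CA ∩ DA ∥ BC]
   → C = (-8, -20)

C = (-8, -20)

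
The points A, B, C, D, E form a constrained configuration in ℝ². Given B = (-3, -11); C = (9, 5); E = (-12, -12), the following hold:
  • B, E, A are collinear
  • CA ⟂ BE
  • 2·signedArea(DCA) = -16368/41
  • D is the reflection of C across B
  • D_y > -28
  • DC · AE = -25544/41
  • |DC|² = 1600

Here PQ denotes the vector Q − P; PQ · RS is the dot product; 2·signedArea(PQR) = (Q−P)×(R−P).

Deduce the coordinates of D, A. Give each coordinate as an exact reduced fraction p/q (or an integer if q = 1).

1. D_x = -15  [D is the reflection of C across B]
2. D_y = -27  [D is the reflection of C across B]
   → D = (-15, -27)
3. A_x = 435/41  [B, E, A are collinear ∩ CA ⟂ BE]
4. A_y = -389/41  [B, E, A are collinear ∩ CA ⟂ BE]
   → A = (435/41, -389/41)

A = (435/41, -389/41)
D = (-15, -27)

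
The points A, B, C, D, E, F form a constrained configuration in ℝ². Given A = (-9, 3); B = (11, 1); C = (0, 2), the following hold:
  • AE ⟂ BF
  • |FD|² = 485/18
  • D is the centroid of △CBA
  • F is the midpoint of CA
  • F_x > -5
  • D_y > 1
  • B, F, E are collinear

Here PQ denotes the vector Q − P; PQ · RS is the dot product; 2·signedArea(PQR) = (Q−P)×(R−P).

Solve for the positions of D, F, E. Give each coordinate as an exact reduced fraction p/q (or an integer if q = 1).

D = (2/3, 2)
E = (-4368/485, 1424/485)
F = (-9/2, 5/2)

1. D_x = 2/3  [D is the centroid of △CBA]
2. D_y = 2  [D is the centroid of △CBA]
   → D = (2/3, 2)
3. F_x = -9/2  [F is the midpoint of CA]
4. F_y = 5/2  [F is the midpoint of CA]
   → F = (-9/2, 5/2)
5. E_x = -4368/485  [B, F, E are collinear ∩ AE ⟂ BF]
6. E_y = 1424/485  [B, F, E are collinear ∩ AE ⟂ BF]
   → E = (-4368/485, 1424/485)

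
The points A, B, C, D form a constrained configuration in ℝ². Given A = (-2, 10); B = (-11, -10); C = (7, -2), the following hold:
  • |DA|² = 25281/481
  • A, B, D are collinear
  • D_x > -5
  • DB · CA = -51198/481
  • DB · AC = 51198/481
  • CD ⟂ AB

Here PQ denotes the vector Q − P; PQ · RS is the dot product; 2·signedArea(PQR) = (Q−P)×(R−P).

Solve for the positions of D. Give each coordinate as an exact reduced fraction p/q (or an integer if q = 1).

D = (-2393/481, 1630/481)

1. D_x = -2393/481  [A, B, D are collinear ∩ CD ⟂ AB]
2. D_y = 1630/481  [A, B, D are collinear ∩ CD ⟂ AB]
   → D = (-2393/481, 1630/481)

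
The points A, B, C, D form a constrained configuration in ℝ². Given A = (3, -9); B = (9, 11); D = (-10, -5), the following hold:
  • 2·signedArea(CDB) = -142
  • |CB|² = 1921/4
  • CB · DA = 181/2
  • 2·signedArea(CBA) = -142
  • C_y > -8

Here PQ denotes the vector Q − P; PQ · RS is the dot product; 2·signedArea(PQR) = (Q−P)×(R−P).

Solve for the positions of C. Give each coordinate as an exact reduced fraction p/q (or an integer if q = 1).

1. C_x = -7/2  [2·signedArea(CDB) = -142 ∩ 2·signedArea(CBA) = -142]
2. C_y = -7  [2·signedArea(CDB) = -142 ∩ 2·signedArea(CBA) = -142]
   → C = (-7/2, -7)

C = (-7/2, -7)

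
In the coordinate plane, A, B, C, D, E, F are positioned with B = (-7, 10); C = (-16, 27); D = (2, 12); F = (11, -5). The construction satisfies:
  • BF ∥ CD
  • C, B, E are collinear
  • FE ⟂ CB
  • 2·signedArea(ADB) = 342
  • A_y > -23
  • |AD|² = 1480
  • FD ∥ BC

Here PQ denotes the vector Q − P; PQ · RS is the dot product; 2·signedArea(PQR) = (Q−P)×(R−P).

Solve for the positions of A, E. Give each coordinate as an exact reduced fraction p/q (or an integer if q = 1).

A = (20, -22)
E = (1163/370, -3389/370)

1. A_x = 20  [line 2·x + -9·y + -238 = 0 ∩ |AD|² = 1480]
2. A_y = -22  [line 2·x + -9·y + -238 = 0 ∩ |AD|² = 1480]
   → A = (20, -22)
3. E_x = 1163/370  [C, B, E are collinear ∩ FE ⟂ CB]
4. E_y = -3389/370  [C, B, E are collinear ∩ FE ⟂ CB]
   → E = (1163/370, -3389/370)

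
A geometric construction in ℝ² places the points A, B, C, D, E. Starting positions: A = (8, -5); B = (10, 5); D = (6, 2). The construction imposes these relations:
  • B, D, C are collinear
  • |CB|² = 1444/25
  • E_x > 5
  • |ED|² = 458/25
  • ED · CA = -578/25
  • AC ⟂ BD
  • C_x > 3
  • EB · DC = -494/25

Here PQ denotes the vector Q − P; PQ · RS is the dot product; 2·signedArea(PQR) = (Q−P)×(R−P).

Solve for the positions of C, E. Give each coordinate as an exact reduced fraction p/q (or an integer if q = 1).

1. C_x = 98/25  [B, D, C are collinear ∩ AC ⟂ BD]
2. C_y = 11/25  [B, D, C are collinear ∩ AC ⟂ BD]
   → C = (98/25, 11/25)
3. E_x = 149/25  [EB · DC = -494/25 ∩ ED · CA = -578/25]
4. E_y = -57/25  [EB · DC = -494/25 ∩ ED · CA = -578/25]
   → E = (149/25, -57/25)

C = (98/25, 11/25)
E = (149/25, -57/25)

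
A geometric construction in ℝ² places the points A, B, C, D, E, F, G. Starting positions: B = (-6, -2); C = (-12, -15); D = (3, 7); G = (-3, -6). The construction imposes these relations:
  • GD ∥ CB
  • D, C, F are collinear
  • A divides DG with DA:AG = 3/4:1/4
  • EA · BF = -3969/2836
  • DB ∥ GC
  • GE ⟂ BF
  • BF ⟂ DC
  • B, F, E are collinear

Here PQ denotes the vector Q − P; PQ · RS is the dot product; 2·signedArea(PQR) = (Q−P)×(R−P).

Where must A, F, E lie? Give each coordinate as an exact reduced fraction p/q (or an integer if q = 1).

A = (-3/2, -11/4)
E = (-1482/709, -3308/709)
F = (-2868/709, -2363/709)

1. A_x = -3/2  [A divides DG with DA:AG = 3/4:1/4]
2. A_y = -11/4  [A divides DG with DA:AG = 3/4:1/4]
   → A = (-3/2, -11/4)
3. F_x = -2868/709  [D, C, F are collinear ∩ BF ⟂ DC]
4. F_y = -2363/709  [D, C, F are collinear ∩ BF ⟂ DC]
   → F = (-2868/709, -2363/709)
5. E_x = -1482/709  [B, F, E are collinear ∩ GE ⟂ BF]
6. E_y = -3308/709  [B, F, E are collinear ∩ GE ⟂ BF]
   → E = (-1482/709, -3308/709)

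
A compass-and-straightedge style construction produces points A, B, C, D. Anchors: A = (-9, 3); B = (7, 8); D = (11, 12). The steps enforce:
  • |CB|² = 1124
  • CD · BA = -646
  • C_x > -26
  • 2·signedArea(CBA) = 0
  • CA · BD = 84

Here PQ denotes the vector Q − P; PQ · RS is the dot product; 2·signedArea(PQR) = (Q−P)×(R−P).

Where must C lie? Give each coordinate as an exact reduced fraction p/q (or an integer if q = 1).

1. C_x = -25  [2·signedArea(CBA) = 0 ∩ CD · BA = -646]
2. C_y = -2  [2·signedArea(CBA) = 0 ∩ CD · BA = -646]
   → C = (-25, -2)

C = (-25, -2)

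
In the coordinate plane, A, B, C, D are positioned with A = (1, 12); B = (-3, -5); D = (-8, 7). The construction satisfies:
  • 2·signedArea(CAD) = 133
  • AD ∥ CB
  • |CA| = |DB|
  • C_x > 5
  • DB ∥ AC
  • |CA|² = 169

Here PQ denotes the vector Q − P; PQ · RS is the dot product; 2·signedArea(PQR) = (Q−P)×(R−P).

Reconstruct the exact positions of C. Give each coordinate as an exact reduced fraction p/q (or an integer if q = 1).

1. C_x = 6  [AD ∥ CB ∩ DB ∥ AC]
2. C_y = 0  [AD ∥ CB ∩ DB ∥ AC]
   → C = (6, 0)

C = (6, 0)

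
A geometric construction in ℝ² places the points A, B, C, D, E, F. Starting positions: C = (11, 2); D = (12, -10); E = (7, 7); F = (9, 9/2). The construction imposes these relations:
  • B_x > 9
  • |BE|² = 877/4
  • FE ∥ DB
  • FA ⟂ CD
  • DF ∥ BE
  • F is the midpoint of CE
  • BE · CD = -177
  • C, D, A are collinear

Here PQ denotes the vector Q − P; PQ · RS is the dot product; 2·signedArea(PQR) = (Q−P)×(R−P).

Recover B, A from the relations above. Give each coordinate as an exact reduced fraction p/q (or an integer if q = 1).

A = (1563/145, 674/145)
B = (10, -15/2)

1. B_x = 10  [DF ∥ BE ∩ FE ∥ DB]
2. B_y = -15/2  [DF ∥ BE ∩ FE ∥ DB]
   → B = (10, -15/2)
3. A_x = 1563/145  [C, D, A are collinear ∩ FA ⟂ CD]
4. A_y = 674/145  [C, D, A are collinear ∩ FA ⟂ CD]
   → A = (1563/145, 674/145)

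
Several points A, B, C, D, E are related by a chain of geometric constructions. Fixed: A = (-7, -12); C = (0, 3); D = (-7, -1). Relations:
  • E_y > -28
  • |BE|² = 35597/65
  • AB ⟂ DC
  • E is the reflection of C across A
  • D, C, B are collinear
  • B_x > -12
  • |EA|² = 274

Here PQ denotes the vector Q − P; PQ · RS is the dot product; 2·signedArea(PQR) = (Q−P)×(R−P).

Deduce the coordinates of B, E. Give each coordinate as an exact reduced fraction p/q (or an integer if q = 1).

B = (-763/65, -241/65)
E = (-14, -27)

1. B_x = -763/65  [D, C, B are collinear ∩ AB ⟂ DC]
2. B_y = -241/65  [D, C, B are collinear ∩ AB ⟂ DC]
   → B = (-763/65, -241/65)
3. E_x = -14  [E is the reflection of C across A]
4. E_y = -27  [E is the reflection of C across A]
   → E = (-14, -27)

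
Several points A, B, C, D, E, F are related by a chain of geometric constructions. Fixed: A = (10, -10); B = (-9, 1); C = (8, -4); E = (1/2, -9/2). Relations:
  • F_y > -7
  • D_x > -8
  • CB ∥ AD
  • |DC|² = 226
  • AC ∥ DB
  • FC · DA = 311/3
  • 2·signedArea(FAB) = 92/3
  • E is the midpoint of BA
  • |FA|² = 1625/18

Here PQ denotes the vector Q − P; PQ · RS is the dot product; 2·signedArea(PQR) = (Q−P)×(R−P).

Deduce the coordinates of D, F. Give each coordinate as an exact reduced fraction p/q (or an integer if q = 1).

1. D_x = -7  [AC ∥ DB ∩ CB ∥ AD]
2. D_y = -5  [AC ∥ DB ∩ CB ∥ AD]
   → D = (-7, -5)
3. F_x = 7/6  [2·signedArea(FAB) = 92/3 ∩ FC · DA = 311/3]
4. F_y = -13/2  [2·signedArea(FAB) = 92/3 ∩ FC · DA = 311/3]
   → F = (7/6, -13/2)

D = (-7, -5)
F = (7/6, -13/2)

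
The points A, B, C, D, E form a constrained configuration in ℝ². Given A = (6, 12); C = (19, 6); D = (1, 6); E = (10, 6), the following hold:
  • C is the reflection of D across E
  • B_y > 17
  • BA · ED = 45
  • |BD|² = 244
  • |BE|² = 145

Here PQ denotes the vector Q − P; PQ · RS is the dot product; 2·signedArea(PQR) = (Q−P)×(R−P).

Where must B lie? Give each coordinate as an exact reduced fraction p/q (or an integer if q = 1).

B = (11, 18)

1. B_x = 11  [BA · ED = 45]
2. B_y = 18  [|BD|² = 244]
   → B = (11, 18)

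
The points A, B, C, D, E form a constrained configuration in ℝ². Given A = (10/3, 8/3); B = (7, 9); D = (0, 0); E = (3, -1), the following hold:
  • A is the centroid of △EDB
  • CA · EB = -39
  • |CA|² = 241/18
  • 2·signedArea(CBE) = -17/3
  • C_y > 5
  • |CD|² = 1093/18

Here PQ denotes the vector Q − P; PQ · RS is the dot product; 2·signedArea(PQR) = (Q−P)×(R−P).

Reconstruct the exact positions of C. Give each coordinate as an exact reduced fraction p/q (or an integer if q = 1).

C = (31/6, 35/6)

1. C_x = 31/6  [2·signedArea(CBE) = -17/3 ∩ CA · EB = -39]
2. C_y = 35/6  [2·signedArea(CBE) = -17/3 ∩ CA · EB = -39]
   → C = (31/6, 35/6)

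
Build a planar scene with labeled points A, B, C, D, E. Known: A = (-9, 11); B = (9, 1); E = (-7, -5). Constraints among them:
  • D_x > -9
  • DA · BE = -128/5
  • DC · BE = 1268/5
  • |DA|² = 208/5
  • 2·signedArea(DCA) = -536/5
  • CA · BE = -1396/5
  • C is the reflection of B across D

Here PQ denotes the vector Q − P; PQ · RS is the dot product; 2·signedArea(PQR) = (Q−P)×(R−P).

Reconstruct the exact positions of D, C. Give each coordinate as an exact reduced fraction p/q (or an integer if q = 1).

1. D_x = -41/5  [line 16·x + 6·y + 518/5 = 0 ∩ |DA|² = 208/5]
2. D_y = 23/5  [line 16·x + 6·y + 518/5 = 0 ∩ |DA|² = 208/5]
   → D = (-41/5, 23/5)
3. C_x = -127/5  [2·signedArea(DCA) = -536/5 ∩ C is the reflection of B across D]
4. C_y = 41/5  [2·signedArea(DCA) = -536/5 ∩ C is the reflection of B across D]
   → C = (-127/5, 41/5)

C = (-127/5, 41/5)
D = (-41/5, 23/5)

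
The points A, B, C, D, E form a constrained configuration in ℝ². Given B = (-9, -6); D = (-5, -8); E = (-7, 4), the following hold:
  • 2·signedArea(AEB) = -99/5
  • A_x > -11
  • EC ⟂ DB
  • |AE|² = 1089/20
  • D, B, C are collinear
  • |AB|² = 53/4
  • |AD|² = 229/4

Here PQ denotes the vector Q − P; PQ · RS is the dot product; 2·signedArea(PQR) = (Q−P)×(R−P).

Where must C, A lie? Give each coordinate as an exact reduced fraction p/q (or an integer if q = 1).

A = (-103/10, -13/5)
C = (-57/5, -24/5)

1. C_x = -57/5  [D, B, C are collinear ∩ EC ⟂ DB]
2. C_y = -24/5  [D, B, C are collinear ∩ EC ⟂ DB]
   → C = (-57/5, -24/5)
3. A_x = -103/10  [line 10·x + -2·y + 489/5 = 0 ∩ |AB|² = 53/4]
4. A_y = -13/5  [line 10·x + -2·y + 489/5 = 0 ∩ |AB|² = 53/4]
   → A = (-103/10, -13/5)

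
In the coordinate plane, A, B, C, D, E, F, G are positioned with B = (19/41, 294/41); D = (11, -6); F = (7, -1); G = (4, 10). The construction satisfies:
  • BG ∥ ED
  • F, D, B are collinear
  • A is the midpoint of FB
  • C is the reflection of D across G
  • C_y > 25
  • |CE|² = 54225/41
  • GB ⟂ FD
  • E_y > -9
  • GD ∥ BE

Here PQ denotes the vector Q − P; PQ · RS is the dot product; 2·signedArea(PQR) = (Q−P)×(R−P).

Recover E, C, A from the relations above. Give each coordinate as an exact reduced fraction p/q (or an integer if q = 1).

1. E_x = 306/41  [BG ∥ ED ∩ GD ∥ BE]
2. E_y = -362/41  [BG ∥ ED ∩ GD ∥ BE]
   → E = (306/41, -362/41)
3. C_x = -3  [C is the reflection of D across G]
4. C_y = 26  [C is the reflection of D across G]
   → C = (-3, 26)
5. A_x = 153/41  [A is the midpoint of FB]
6. A_y = 253/82  [A is the midpoint of FB]
   → A = (153/41, 253/82)

A = (153/41, 253/82)
C = (-3, 26)
E = (306/41, -362/41)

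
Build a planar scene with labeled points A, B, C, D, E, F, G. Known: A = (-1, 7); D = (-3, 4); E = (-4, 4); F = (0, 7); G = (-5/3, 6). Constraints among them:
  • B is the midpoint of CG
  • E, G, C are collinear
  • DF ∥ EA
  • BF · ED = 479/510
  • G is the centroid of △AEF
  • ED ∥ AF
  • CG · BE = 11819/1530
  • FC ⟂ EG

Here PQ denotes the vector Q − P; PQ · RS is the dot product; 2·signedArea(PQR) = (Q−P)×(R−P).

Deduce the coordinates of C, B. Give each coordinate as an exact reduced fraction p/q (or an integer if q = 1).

1. C_x = -18/85  [E, G, C are collinear ∩ FC ⟂ EG]
2. C_y = 616/85  [E, G, C are collinear ∩ FC ⟂ EG]
   → C = (-18/85, 616/85)
3. B_x = -479/510  [B is the midpoint of CG]
4. B_y = 563/85  [B is the midpoint of CG]
   → B = (-479/510, 563/85)

B = (-479/510, 563/85)
C = (-18/85, 616/85)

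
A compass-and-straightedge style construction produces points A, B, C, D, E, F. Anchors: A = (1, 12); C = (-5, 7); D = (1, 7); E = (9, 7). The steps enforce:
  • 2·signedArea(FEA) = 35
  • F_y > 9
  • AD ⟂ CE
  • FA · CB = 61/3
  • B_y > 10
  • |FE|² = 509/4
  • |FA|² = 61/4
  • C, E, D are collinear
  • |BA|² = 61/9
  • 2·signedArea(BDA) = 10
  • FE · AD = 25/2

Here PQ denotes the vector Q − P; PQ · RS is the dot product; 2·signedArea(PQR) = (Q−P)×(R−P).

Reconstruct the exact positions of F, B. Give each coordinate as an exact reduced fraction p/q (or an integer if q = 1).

B = (-1, 31/3)
F = (-2, 19/2)

1. F_x = -2  [2·signedArea(FEA) = 35 ∩ FE · AD = 25/2]
2. F_y = 19/2  [2·signedArea(FEA) = 35 ∩ FE · AD = 25/2]
   → F = (-2, 19/2)
3. B_x = -1  [FA · CB = 61/3 ∩ 2·signedArea(BDA) = 10]
4. B_y = 31/3  [FA · CB = 61/3 ∩ 2·signedArea(BDA) = 10]
   → B = (-1, 31/3)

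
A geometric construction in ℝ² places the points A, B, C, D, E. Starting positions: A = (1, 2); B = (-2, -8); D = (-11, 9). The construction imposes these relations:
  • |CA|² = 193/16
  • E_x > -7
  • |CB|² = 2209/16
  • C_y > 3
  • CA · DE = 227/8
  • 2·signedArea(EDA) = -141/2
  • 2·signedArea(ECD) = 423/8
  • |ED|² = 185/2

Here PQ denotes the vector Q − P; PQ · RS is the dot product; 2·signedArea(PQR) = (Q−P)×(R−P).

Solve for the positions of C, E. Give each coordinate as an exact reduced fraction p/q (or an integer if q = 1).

C = (-2, 15/4)
E = (-13/2, 1/2)

1. E_x = -13/2  [line 7·x + 12·y + 79/2 = 0 ∩ |ED|² = 185/2]
2. E_y = 1/2  [line 7·x + 12·y + 79/2 = 0 ∩ |ED|² = 185/2]
   → E = (-13/2, 1/2)
3. C_x = -2  [CA · DE = 227/8 ∩ 2·signedArea(ECD) = 423/8]
4. C_y = 15/4  [CA · DE = 227/8 ∩ 2·signedArea(ECD) = 423/8]
   → C = (-2, 15/4)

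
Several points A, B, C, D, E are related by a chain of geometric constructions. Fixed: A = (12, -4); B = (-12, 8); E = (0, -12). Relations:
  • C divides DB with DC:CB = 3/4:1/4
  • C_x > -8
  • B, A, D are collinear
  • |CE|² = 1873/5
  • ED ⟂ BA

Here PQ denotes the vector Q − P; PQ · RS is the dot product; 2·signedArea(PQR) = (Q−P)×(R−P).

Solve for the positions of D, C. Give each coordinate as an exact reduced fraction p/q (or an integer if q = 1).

1. D_x = 28/5  [B, A, D are collinear ∩ ED ⟂ BA]
2. D_y = -4/5  [B, A, D are collinear ∩ ED ⟂ BA]
   → D = (28/5, -4/5)
3. C_x = -38/5  [C divides DB with DC:CB = 3/4:1/4]
4. C_y = 29/5  [C divides DB with DC:CB = 3/4:1/4]
   → C = (-38/5, 29/5)

C = (-38/5, 29/5)
D = (28/5, -4/5)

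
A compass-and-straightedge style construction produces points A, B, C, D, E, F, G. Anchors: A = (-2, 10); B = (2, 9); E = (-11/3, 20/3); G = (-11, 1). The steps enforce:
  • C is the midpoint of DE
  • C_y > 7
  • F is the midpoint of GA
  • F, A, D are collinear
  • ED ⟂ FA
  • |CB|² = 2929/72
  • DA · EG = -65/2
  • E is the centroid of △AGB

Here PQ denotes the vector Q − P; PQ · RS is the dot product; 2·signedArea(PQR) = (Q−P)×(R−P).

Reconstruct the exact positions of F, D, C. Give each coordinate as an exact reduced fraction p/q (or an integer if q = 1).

1. F_x = -13/2  [F is the midpoint of GA]
2. F_y = 11/2  [F is the midpoint of GA]
   → F = (-13/2, 11/2)
3. D_x = -9/2  [F, A, D are collinear ∩ ED ⟂ FA]
4. D_y = 15/2  [F, A, D are collinear ∩ ED ⟂ FA]
   → D = (-9/2, 15/2)
5. C_x = -49/12  [C is the midpoint of DE]
6. C_y = 85/12  [C is the midpoint of DE]
   → C = (-49/12, 85/12)

C = (-49/12, 85/12)
D = (-9/2, 15/2)
F = (-13/2, 11/2)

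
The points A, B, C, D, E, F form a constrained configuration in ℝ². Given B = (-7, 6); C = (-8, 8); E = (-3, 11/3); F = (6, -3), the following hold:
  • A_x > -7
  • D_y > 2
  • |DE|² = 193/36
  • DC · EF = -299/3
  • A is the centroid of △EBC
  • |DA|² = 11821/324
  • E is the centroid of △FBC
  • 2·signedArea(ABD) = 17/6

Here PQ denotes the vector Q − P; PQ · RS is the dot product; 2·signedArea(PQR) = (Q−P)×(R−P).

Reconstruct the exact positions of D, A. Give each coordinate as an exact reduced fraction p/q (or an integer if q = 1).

A = (-6, 53/9)
D = (-1, 5/2)

1. A_x = -6  [A is the centroid of △EBC]
2. A_y = 53/9  [A is the centroid of △EBC]
   → A = (-6, 53/9)
3. D_x = -1  [DC · EF = -299/3 ∩ 2·signedArea(ABD) = 17/6]
4. D_y = 5/2  [DC · EF = -299/3 ∩ 2·signedArea(ABD) = 17/6]
   → D = (-1, 5/2)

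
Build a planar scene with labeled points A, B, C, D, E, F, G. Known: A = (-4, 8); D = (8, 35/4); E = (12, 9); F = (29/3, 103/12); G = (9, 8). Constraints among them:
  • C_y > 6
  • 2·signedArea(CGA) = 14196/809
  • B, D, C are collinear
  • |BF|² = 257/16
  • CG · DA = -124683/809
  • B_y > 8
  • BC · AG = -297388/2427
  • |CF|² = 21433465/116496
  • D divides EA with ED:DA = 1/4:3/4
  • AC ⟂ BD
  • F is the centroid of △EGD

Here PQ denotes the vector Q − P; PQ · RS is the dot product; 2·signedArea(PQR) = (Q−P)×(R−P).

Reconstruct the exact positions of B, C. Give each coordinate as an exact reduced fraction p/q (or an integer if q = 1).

B = (17/3, 25/3)
C = (-3041/809, 5380/809)

1. C_x = -3041/809  [2·signedArea(CGA) = 14196/809 ∩ CG · DA = -124683/809]
2. C_y = 5380/809  [2·signedArea(CGA) = 14196/809 ∩ CG · DA = -124683/809]
   → C = (-3041/809, 5380/809)
3. B_x = 17/3  [BC · AG = -297388/2427 ∩ B, D, C are collinear]
4. B_y = 25/3  [BC · AG = -297388/2427 ∩ B, D, C are collinear]
   → B = (17/3, 25/3)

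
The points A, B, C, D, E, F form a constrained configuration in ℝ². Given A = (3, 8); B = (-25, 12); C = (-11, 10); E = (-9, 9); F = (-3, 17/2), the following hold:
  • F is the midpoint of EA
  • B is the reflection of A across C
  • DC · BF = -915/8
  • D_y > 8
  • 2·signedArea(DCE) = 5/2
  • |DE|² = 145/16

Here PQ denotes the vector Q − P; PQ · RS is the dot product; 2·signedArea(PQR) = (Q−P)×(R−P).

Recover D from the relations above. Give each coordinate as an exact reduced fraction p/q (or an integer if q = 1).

1. D_x = -6  [DC · BF = -915/8 ∩ 2·signedArea(DCE) = 5/2]
2. D_y = 35/4  [DC · BF = -915/8 ∩ 2·signedArea(DCE) = 5/2]
   → D = (-6, 35/4)

D = (-6, 35/4)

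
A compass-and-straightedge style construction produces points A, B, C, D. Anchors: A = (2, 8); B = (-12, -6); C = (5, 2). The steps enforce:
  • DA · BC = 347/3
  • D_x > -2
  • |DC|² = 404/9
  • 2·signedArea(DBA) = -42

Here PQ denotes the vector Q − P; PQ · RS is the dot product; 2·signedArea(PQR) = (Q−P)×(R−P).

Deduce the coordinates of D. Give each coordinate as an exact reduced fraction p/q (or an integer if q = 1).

1. D_x = -5/3  [2·signedArea(DBA) = -42 ∩ DA · BC = 347/3]
2. D_y = 4/3  [2·signedArea(DBA) = -42 ∩ DA · BC = 347/3]
   → D = (-5/3, 4/3)

D = (-5/3, 4/3)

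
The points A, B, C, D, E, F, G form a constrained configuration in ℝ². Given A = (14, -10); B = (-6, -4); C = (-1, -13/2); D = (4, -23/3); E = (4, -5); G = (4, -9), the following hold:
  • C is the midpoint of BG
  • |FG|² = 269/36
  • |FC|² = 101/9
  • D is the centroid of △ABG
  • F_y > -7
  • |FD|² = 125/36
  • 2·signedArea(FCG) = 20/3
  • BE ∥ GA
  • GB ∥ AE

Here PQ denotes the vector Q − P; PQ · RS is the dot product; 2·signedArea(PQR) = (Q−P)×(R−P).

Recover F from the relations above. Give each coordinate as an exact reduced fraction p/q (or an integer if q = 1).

F = (7/3, -41/6)

1. F_x = 7/3  [line 5/2·x + 5·y + 85/3 = 0 ∩ |FD|² = 125/36]
2. F_y = -41/6  [line 5/2·x + 5·y + 85/3 = 0 ∩ |FD|² = 125/36]
   → F = (7/3, -41/6)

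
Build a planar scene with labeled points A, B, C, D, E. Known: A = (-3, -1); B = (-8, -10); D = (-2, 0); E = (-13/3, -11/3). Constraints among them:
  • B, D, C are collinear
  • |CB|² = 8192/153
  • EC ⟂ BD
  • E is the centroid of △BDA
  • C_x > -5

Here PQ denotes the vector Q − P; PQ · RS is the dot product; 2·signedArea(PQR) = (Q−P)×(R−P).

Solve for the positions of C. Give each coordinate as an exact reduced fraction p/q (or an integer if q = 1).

C = (-72/17, -190/51)

1. C_x = -72/17  [B, D, C are collinear ∩ EC ⟂ BD]
2. C_y = -190/51  [B, D, C are collinear ∩ EC ⟂ BD]
   → C = (-72/17, -190/51)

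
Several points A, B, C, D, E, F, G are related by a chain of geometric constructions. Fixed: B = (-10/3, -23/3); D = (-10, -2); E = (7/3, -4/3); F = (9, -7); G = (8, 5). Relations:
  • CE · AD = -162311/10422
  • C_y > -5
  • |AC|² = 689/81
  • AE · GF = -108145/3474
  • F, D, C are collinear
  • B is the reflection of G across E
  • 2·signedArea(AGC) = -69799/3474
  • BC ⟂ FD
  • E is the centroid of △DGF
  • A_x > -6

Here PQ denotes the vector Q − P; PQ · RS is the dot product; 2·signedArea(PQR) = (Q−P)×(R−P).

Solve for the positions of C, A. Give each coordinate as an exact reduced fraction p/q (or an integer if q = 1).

1. C_x = -915/386  [F, D, C are collinear ∩ BC ⟂ FD]
2. C_y = -1547/386  [F, D, C are collinear ∩ BC ⟂ FD]
   → C = (-915/386, -1547/386)
3. A_x = -18185/3474  [AE · GF = -108145/3474 ∩ 2·signedArea(AGC) = -69799/3474]
4. A_y = -15835/3474  [AE · GF = -108145/3474 ∩ 2·signedArea(AGC) = -69799/3474]
   → A = (-18185/3474, -15835/3474)

A = (-18185/3474, -15835/3474)
C = (-915/386, -1547/386)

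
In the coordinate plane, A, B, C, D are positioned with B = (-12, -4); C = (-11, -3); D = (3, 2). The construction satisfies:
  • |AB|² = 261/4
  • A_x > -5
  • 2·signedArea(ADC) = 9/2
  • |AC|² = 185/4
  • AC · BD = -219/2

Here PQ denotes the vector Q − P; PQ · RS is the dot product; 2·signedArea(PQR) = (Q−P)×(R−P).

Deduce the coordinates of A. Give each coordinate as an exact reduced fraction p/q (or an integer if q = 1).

1. A_x = -9/2  [AC · BD = -219/2 ∩ 2·signedArea(ADC) = 9/2]
2. A_y = -1  [AC · BD = -219/2 ∩ 2·signedArea(ADC) = 9/2]
   → A = (-9/2, -1)

A = (-9/2, -1)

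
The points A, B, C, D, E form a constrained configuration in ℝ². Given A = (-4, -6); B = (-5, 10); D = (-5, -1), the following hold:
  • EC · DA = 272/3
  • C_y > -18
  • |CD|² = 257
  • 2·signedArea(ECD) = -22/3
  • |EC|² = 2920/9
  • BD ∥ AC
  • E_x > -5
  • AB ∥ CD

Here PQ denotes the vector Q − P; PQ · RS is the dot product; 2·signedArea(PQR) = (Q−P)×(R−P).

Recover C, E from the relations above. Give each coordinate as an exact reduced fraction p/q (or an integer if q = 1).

C = (-4, -17)
E = (-14/3, 1)

1. C_x = -4  [AB ∥ CD ∩ BD ∥ AC]
2. C_y = -17  [AB ∥ CD ∩ BD ∥ AC]
   → C = (-4, -17)
3. E_x = -14/3  [EC · DA = 272/3 ∩ 2·signedArea(ECD) = -22/3]
4. E_y = 1  [EC · DA = 272/3 ∩ 2·signedArea(ECD) = -22/3]
   → E = (-14/3, 1)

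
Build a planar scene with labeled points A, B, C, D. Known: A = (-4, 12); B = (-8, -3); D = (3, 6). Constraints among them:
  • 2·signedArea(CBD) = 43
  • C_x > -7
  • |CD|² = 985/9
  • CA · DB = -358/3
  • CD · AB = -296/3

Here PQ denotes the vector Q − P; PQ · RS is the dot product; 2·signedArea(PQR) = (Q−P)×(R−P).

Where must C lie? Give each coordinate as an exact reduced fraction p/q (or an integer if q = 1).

1. C_x = -20/3  [CD · AB = -296/3 ∩ CA · DB = -358/3]
2. C_y = 2  [CD · AB = -296/3 ∩ CA · DB = -358/3]
   → C = (-20/3, 2)

C = (-20/3, 2)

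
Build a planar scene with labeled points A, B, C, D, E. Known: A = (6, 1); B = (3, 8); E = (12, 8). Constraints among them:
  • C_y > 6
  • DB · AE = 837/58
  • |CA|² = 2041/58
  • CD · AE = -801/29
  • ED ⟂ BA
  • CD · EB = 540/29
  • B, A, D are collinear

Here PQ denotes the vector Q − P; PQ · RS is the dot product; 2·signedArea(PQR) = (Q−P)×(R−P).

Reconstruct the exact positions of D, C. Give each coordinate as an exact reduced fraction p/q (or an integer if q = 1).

C = (375/58, 401/58)
D = (255/58, 275/58)

1. D_x = 255/58  [B, A, D are collinear ∩ ED ⟂ BA]
2. D_y = 275/58  [B, A, D are collinear ∩ ED ⟂ BA]
   → D = (255/58, 275/58)
3. C_x = 375/58  [CD · AE = -801/29 ∩ CD · EB = 540/29]
4. C_y = 401/58  [CD · AE = -801/29 ∩ CD · EB = 540/29]
   → C = (375/58, 401/58)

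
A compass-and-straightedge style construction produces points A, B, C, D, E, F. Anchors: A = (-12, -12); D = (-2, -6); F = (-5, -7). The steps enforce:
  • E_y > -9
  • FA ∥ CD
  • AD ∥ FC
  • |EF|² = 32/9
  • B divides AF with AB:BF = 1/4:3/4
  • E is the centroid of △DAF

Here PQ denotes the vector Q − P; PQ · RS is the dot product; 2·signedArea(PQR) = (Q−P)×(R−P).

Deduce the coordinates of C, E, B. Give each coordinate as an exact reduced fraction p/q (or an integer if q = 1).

B = (-41/4, -43/4)
C = (5, -1)
E = (-19/3, -25/3)

1. C_x = 5  [FA ∥ CD ∩ AD ∥ FC]
2. C_y = -1  [FA ∥ CD ∩ AD ∥ FC]
   → C = (5, -1)
3. E_x = -19/3  [E is the centroid of △DAF]
4. E_y = -25/3  [E is the centroid of △DAF]
   → E = (-19/3, -25/3)
5. B_x = -41/4  [B divides AF with AB:BF = 1/4:3/4]
6. B_y = -43/4  [B divides AF with AB:BF = 1/4:3/4]
   → B = (-41/4, -43/4)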